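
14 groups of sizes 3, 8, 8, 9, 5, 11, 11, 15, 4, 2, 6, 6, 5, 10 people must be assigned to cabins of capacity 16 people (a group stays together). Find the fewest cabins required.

7

Total = 15 + 11 + 11 + 10 + 9 + 8 + 8 + 6 + 6 + 5 + 5 + 4 + 3 + 2 = 103 people.
Lower bound: ⌈103/16⌉ = 7 cabins.
A packing using 7 cabins:
  cabin 1: 15 = 15
  cabin 2: 11 + 5 = 16
  cabin 3: 11 + 5 = 16
  cabin 4: 10 + 6 = 16
  cabin 5: 9 + 6 = 15
  cabin 6: 8 + 8 = 16
  cabin 7: 4 + 3 + 2 = 9
This matches the lower bound, so 7 is optimal.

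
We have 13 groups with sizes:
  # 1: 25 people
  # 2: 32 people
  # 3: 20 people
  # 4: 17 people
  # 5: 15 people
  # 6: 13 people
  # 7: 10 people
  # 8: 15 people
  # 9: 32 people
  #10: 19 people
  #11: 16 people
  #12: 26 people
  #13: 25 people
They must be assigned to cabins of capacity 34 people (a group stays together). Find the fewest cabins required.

Total = 32 + 32 + 26 + 25 + 25 + 20 + 19 + 17 + 16 + 15 + 15 + 13 + 10 = 265 people.
Lower bound: ⌈265/34⌉ = 8 cabins.
A packing using 9 cabins:
  cabin 1: 32 = 32
  cabin 2: 32 = 32
  cabin 3: 26 = 26
  cabin 4: 25 = 25
  cabin 5: 25 = 25
  cabin 6: 20 + 13 = 33
  cabin 7: 19 + 15 = 34
  cabin 8: 17 + 16 = 33
  cabin 9: 15 + 10 = 25
No arrangement into 8 cabins stays within capacity, so 9 is optimal.

9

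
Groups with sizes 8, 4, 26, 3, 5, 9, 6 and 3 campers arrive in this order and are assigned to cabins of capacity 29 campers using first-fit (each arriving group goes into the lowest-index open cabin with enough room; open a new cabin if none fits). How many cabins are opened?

3

  8 → cabin 1 (new)  [load 8/29]
  4 → cabin 1  [load 12/29]
  26 → cabin 2 (new)  [load 26/29]
  3 → cabin 1  [load 15/29]
  5 → cabin 1  [load 20/29]
  9 → cabin 1  [load 29/29]
  6 → cabin 3 (new)  [load 6/29]
  3 → cabin 2  [load 29/29]
3 cabins opened.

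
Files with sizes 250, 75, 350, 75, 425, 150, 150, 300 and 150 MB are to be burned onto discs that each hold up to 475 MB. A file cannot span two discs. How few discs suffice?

5

Total = 425 + 350 + 300 + 250 + 150 + 150 + 150 + 75 + 75 = 1925 MB.
Lower bound: ⌈1925/475⌉ = 5 discs.
A packing using 5 discs:
  disc 1: 425 = 425
  disc 2: 350 + 75 = 425
  disc 3: 300 + 150 = 450
  disc 4: 250 + 150 + 75 = 475
  disc 5: 150 = 150
This matches the lower bound, so 5 is optimal.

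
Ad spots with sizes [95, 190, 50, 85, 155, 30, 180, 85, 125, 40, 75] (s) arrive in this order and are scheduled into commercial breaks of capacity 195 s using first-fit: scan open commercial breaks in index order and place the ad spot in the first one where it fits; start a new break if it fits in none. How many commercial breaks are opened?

  95 → break 1 (new)  [load 95/195]
  190 → break 2 (new)  [load 190/195]
  50 → break 1  [load 145/195]
  85 → break 3 (new)  [load 85/195]
  155 → break 4 (new)  [load 155/195]
  30 → break 1  [load 175/195]
  180 → break 5 (new)  [load 180/195]
  85 → break 3  [load 170/195]
  125 → break 6 (new)  [load 125/195]
  40 → break 4  [load 195/195]
  75 → break 7 (new)  [load 75/195]
7 commercial breaks opened.

7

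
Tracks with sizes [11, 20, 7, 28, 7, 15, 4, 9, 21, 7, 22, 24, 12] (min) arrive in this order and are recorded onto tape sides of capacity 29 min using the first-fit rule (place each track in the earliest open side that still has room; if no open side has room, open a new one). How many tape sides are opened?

8

  11 → side 1 (new)  [load 11/29]
  20 → side 2 (new)  [load 20/29]
  7 → side 1  [load 18/29]
  28 → side 3 (new)  [load 28/29]
  7 → side 1  [load 25/29]
  15 → side 4 (new)  [load 15/29]
  4 → side 1  [load 29/29]
  9 → side 2  [load 29/29]
  21 → side 5 (new)  [load 21/29]
  7 → side 4  [load 22/29]
  22 → side 6 (new)  [load 22/29]
  24 → side 7 (new)  [load 24/29]
  12 → side 8 (new)  [load 12/29]
8 tape sides opened.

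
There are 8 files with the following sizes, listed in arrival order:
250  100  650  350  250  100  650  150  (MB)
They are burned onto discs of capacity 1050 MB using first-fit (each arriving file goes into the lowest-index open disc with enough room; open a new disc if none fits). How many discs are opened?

3

  250 → disc 1 (new)  [load 250/1050]
  100 → disc 1  [load 350/1050]
  650 → disc 1  [load 1000/1050]
  350 → disc 2 (new)  [load 350/1050]
  250 → disc 2  [load 600/1050]
  100 → disc 2  [load 700/1050]
  650 → disc 3 (new)  [load 650/1050]
  150 → disc 2  [load 850/1050]
3 discs opened.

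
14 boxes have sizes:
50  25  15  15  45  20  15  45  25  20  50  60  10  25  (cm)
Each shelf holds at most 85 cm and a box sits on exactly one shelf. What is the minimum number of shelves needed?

5

Total = 60 + 50 + 50 + 45 + 45 + 25 + 25 + 25 + 20 + 20 + 15 + 15 + 15 + 10 = 420 cm.
Lower bound: ⌈420/85⌉ = 5 shelves.
A packing using 5 shelves:
  shelf 1: 60 + 25 = 85
  shelf 2: 50 + 25 + 10 = 85
  shelf 3: 50 + 20 + 15 = 85
  shelf 4: 45 + 25 + 15 = 85
  shelf 5: 45 + 20 + 15 = 80
This matches the lower bound, so 5 is optimal.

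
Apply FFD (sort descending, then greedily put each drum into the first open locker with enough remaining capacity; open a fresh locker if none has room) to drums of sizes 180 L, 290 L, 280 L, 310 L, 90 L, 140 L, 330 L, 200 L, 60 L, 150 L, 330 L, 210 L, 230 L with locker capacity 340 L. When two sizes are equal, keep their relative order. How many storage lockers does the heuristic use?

Sorted descending: 330, 330, 310, 290, 280, 230, 210, 200, 180, 150, 140, 90, 60.
  330 → locker 1 (new)  [load 330/340]
  330 → locker 2 (new)  [load 330/340]
  310 → locker 3 (new)  [load 310/340]
  290 → locker 4 (new)  [load 290/340]
  280 → locker 5 (new)  [load 280/340]
  230 → locker 6 (new)  [load 230/340]
  210 → locker 7 (new)  [load 210/340]
  200 → locker 8 (new)  [load 200/340]
  180 → locker 9 (new)  [load 180/340]
  150 → locker 9  [load 330/340]
  140 → locker 8  [load 340/340]
  90 → locker 6  [load 320/340]
  60 → locker 5  [load 340/340]
9 storage lockers opened.

9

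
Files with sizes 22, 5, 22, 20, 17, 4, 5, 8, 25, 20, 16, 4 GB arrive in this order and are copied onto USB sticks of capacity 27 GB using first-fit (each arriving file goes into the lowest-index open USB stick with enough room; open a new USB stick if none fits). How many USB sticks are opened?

  22 → USB stick 1 (new)  [load 22/27]
  5 → USB stick 1  [load 27/27]
  22 → USB stick 2 (new)  [load 22/27]
  20 → USB stick 3 (new)  [load 20/27]
  17 → USB stick 4 (new)  [load 17/27]
  4 → USB stick 2  [load 26/27]
  5 → USB stick 3  [load 25/27]
  8 → USB stick 4  [load 25/27]
  25 → USB stick 5 (new)  [load 25/27]
  20 → USB stick 6 (new)  [load 20/27]
  16 → USB stick 7 (new)  [load 16/27]
  4 → USB stick 6  [load 24/27]
7 USB sticks opened.

7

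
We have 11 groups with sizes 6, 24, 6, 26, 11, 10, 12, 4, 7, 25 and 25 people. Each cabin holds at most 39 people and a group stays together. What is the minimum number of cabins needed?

Total = 26 + 25 + 25 + 24 + 12 + 11 + 10 + 7 + 6 + 6 + 4 = 156 people.
Lower bound: ⌈156/39⌉ = 4 cabins.
A packing using 5 cabins:
  cabin 1: 26 + 12 = 38
  cabin 2: 25 + 11 = 36
  cabin 3: 25 + 10 + 4 = 39
  cabin 4: 24 + 7 + 6 = 37
  cabin 5: 6 = 6
No arrangement into 4 cabins stays within capacity, so 5 is optimal.

5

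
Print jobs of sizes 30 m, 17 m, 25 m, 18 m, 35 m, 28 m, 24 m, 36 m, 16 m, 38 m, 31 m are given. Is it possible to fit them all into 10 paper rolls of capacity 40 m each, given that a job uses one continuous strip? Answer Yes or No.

Yes

A valid assignment using 9 paper rolls:
  roll 1: 38 = 38
  roll 2: 36 = 36
  roll 3: 35 = 35
  roll 4: 31 = 31
  roll 5: 30 = 30
  roll 6: 28 = 28
  roll 7: 25 = 25
  roll 8: 24 + 16 = 40
  roll 9: 18 + 17 = 35
That uses only 9 ≤ 10, so 10 paper rolls are enough.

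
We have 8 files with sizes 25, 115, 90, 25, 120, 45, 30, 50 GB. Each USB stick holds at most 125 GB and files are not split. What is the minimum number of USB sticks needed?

5

Total = 120 + 115 + 90 + 50 + 45 + 30 + 25 + 25 = 500 GB.
Lower bound: ⌈500/125⌉ = 4 USB sticks.
A packing using 5 USB sticks:
  USB stick 1: 120 = 120
  USB stick 2: 115 = 115
  USB stick 3: 90 + 30 = 120
  USB stick 4: 50 + 45 + 25 = 120
  USB stick 5: 25 = 25
No arrangement into 4 USB sticks stays within capacity, so 5 is optimal.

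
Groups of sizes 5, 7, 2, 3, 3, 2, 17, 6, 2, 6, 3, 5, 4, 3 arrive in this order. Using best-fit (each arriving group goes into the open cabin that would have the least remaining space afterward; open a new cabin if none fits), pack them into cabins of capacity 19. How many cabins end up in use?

  5 → cabin 1 (new)  [load 5/19]
  7 → cabin 1  [load 12/19]
  2 → cabin 1  [load 14/19]
  3 → cabin 1  [load 17/19]
  3 → cabin 2 (new)  [load 3/19]
  2 → cabin 1  [load 19/19]
  17 → cabin 3 (new)  [load 17/19]
  6 → cabin 2  [load 9/19]
  2 → cabin 3  [load 19/19]
  6 → cabin 2  [load 15/19]
  3 → cabin 2  [load 18/19]
  5 → cabin 4 (new)  [load 5/19]
  4 → cabin 4  [load 9/19]
  3 → cabin 4  [load 12/19]
4 cabins opened.

4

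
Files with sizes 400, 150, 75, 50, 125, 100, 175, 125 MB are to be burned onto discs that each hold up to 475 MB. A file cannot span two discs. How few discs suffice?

Total = 400 + 175 + 150 + 125 + 125 + 100 + 75 + 50 = 1200 MB.
Lower bound: ⌈1200/475⌉ = 3 discs.
A packing using 3 discs:
  disc 1: 400 + 75 = 475
  disc 2: 175 + 150 + 125 = 450
  disc 3: 125 + 100 + 50 = 275
This matches the lower bound, so 3 is optimal.

3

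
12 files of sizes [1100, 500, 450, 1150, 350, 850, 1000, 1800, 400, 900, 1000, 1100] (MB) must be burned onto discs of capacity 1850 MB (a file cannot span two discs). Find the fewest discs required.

7

Total = 1800 + 1150 + 1100 + 1100 + 1000 + 1000 + 900 + 850 + 500 + 450 + 400 + 350 = 10600 MB.
Lower bound: ⌈10600/1850⌉ = 6 discs.
A packing using 7 discs:
  disc 1: 1800 = 1800
  disc 2: 1150 + 500 = 1650
  disc 3: 1100 + 450 = 1550
  disc 4: 1100 + 400 + 350 = 1850
  disc 5: 1000 + 850 = 1850
  disc 6: 1000 = 1000
  disc 7: 900 = 900
No arrangement into 6 discs stays within capacity, so 7 is optimal.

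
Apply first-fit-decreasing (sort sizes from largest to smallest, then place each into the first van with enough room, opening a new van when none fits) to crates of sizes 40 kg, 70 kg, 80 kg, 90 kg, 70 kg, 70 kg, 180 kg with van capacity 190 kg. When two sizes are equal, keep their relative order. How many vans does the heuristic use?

Sorted descending: 180, 90, 80, 70, 70, 70, 40.
  180 → van 1 (new)  [load 180/190]
  90 → van 2 (new)  [load 90/190]
  80 → van 2  [load 170/190]
  70 → van 3 (new)  [load 70/190]
  70 → van 3  [load 140/190]
  70 → van 4 (new)  [load 70/190]
  40 → van 3  [load 180/190]
4 vans opened.

4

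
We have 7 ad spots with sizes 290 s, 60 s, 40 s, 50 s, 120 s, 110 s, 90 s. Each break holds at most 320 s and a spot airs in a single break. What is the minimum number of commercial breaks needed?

Total = 290 + 120 + 110 + 90 + 60 + 50 + 40 = 760 s.
Lower bound: ⌈760/320⌉ = 3 commercial breaks.
A packing using 3 commercial breaks:
  break 1: 290 = 290
  break 2: 120 + 110 + 90 = 320
  break 3: 60 + 50 + 40 = 150
This matches the lower bound, so 3 is optimal.

3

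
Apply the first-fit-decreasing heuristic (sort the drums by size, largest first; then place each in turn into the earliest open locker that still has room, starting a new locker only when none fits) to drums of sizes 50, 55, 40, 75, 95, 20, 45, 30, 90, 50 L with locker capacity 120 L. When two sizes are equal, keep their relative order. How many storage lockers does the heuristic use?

5

Sorted descending: 95, 90, 75, 55, 50, 50, 45, 40, 30, 20.
  95 → locker 1 (new)  [load 95/120]
  90 → locker 2 (new)  [load 90/120]
  75 → locker 3 (new)  [load 75/120]
  55 → locker 4 (new)  [load 55/120]
  50 → locker 4  [load 105/120]
  50 → locker 5 (new)  [load 50/120]
  45 → locker 3  [load 120/120]
  40 → locker 5  [load 90/120]
  30 → locker 2  [load 120/120]
  20 → locker 1  [load 115/120]
5 storage lockers opened.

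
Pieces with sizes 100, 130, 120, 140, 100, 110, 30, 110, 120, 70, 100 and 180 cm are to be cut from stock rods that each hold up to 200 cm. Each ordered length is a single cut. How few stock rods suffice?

9

Total = 180 + 140 + 130 + 120 + 120 + 110 + 110 + 100 + 100 + 100 + 70 + 30 = 1310 cm.
Lower bound: ⌈1310/200⌉ = 7 stock rods.
A packing using 9 stock rods:
  stock rod 1: 180 = 180
  stock rod 2: 140 + 30 = 170
  stock rod 3: 130 + 70 = 200
  stock rod 4: 120 = 120
  stock rod 5: 120 = 120
  stock rod 6: 110 = 110
  stock rod 7: 110 = 110
  stock rod 8: 100 + 100 = 200
  stock rod 9: 100 = 100
No arrangement into 8 stock rods stays within capacity, so 9 is optimal.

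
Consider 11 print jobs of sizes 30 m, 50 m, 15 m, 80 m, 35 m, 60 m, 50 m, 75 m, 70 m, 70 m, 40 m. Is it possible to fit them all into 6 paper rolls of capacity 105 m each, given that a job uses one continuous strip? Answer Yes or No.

A valid assignment using 6 paper rolls:
  roll 1: 80 + 15 = 95
  roll 2: 75 + 30 = 105
  roll 3: 70 + 35 = 105
  roll 4: 70 = 70
  roll 5: 60 + 40 = 100
  roll 6: 50 + 50 = 100
Every load is within 105 m, so 6 paper rolls suffice.

Yes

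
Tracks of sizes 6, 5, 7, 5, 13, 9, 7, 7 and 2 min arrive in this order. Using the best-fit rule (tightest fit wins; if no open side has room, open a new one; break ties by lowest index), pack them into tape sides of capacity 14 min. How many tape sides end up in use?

  6 → side 1 (new)  [load 6/14]
  5 → side 1  [load 11/14]
  7 → side 2 (new)  [load 7/14]
  5 → side 2  [load 12/14]
  13 → side 3 (new)  [load 13/14]
  9 → side 4 (new)  [load 9/14]
  7 → side 5 (new)  [load 7/14]
  7 → side 5  [load 14/14]
  2 → side 2  [load 14/14]
5 tape sides opened.

5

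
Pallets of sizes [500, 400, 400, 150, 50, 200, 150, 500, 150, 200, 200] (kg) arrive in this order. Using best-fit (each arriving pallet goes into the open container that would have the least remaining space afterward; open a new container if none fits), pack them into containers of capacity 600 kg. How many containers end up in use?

6

  500 → container 1 (new)  [load 500/600]
  400 → container 2 (new)  [load 400/600]
  400 → container 3 (new)  [load 400/600]
  150 → container 2  [load 550/600]
  50 → container 2  [load 600/600]
  200 → container 3  [load 600/600]
  150 → container 4 (new)  [load 150/600]
  500 → container 5 (new)  [load 500/600]
  150 → container 4  [load 300/600]
  200 → container 4  [load 500/600]
  200 → container 6 (new)  [load 200/600]
6 containers opened.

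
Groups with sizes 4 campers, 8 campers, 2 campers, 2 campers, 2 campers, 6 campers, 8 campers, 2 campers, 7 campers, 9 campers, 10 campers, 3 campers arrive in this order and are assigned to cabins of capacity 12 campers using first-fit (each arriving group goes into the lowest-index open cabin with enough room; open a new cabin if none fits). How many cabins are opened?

6

  4 → cabin 1 (new)  [load 4/12]
  8 → cabin 1  [load 12/12]
  2 → cabin 2 (new)  [load 2/12]
  2 → cabin 2  [load 4/12]
  2 → cabin 2  [load 6/12]
  6 → cabin 2  [load 12/12]
  8 → cabin 3 (new)  [load 8/12]
  2 → cabin 3  [load 10/12]
  7 → cabin 4 (new)  [load 7/12]
  9 → cabin 5 (new)  [load 9/12]
  10 → cabin 6 (new)  [load 10/12]
  3 → cabin 4  [load 10/12]
6 cabins opened.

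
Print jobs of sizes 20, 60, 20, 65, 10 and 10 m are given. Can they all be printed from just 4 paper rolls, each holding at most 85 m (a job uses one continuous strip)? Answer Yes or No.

A valid assignment using 3 paper rolls:
  roll 1: 65 + 20 = 85
  roll 2: 60 + 20 = 80
  roll 3: 10 + 10 = 20
That uses only 3 ≤ 4, so 4 paper rolls are enough.

Yes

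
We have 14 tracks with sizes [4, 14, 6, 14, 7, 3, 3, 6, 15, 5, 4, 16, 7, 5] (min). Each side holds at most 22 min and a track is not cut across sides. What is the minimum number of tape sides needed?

Total = 16 + 15 + 14 + 14 + 7 + 7 + 6 + 6 + 5 + 5 + 4 + 4 + 3 + 3 = 109 min.
Lower bound: ⌈109/22⌉ = 5 tape sides.
A packing using 5 tape sides:
  side 1: 16 + 6 = 22
  side 2: 15 + 7 = 22
  side 3: 14 + 7 = 21
  side 4: 14 + 5 + 3 = 22
  side 5: 6 + 5 + 4 + 4 + 3 = 22
This matches the lower bound, so 5 is optimal.

5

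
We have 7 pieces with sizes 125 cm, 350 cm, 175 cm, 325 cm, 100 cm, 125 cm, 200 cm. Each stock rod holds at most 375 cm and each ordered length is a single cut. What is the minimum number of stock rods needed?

Total = 350 + 325 + 200 + 175 + 125 + 125 + 100 = 1400 cm.
Lower bound: ⌈1400/375⌉ = 4 stock rods.
A packing using 4 stock rods:
  stock rod 1: 350 = 350
  stock rod 2: 325 = 325
  stock rod 3: 200 + 175 = 375
  stock rod 4: 125 + 125 + 100 = 350
This matches the lower bound, so 4 is optimal.

4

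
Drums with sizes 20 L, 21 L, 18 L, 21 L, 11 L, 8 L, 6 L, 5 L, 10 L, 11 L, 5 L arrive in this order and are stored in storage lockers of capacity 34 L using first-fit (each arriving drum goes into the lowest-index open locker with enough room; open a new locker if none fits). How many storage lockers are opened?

  20 → locker 1 (new)  [load 20/34]
  21 → locker 2 (new)  [load 21/34]
  18 → locker 3 (new)  [load 18/34]
  21 → locker 4 (new)  [load 21/34]
  11 → locker 1  [load 31/34]
  8 → locker 2  [load 29/34]
  6 → locker 3  [load 24/34]
  5 → locker 2  [load 34/34]
  10 → locker 3  [load 34/34]
  11 → locker 4  [load 32/34]
  5 → locker 5 (new)  [load 5/34]
5 storage lockers opened.

5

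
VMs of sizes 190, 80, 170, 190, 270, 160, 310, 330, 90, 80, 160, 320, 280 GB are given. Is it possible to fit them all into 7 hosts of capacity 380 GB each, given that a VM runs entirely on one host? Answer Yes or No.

Total = 2630 GB; ⌈2630/380⌉ = 7.
The bound of 7 does not rule out 7, but exhaustive search shows no assignment into 7 hosts of capacity 380 GB exists — the minimum is 8.

No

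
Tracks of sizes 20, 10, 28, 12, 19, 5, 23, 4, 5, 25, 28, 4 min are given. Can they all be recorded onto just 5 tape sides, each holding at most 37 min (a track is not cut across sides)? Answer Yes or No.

No

Total = 183 min; ⌈183/37⌉ = 5.
6 tracks each exceed half the capacity and cannot share a side, forcing at least 6 tape sides.
At least 6 tape sides are required, but only 5 are allowed.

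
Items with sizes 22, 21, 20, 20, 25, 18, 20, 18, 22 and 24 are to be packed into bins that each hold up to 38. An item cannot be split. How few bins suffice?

Total = 25 + 24 + 22 + 22 + 21 + 20 + 20 + 20 + 18 + 18 = 210.
Lower bound: ⌈210/38⌉ = 6 bins.
Also, 8 items each exceed 19, and no two of those can share a bin, so at least 8 bins are needed.
A packing using 8 bins:
  bin 1: 25 = 25
  bin 2: 24 = 24
  bin 3: 22 = 22
  bin 4: 22 = 22
  bin 5: 21 = 21
  bin 6: 20 + 18 = 38
  bin 7: 20 + 18 = 38
  bin 8: 20 = 20
This matches the lower bound, so 8 is optimal.

8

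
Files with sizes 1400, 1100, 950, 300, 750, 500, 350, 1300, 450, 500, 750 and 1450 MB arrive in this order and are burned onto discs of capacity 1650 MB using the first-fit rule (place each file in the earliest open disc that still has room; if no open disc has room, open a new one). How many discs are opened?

7

  1400 → disc 1 (new)  [load 1400/1650]
  1100 → disc 2 (new)  [load 1100/1650]
  950 → disc 3 (new)  [load 950/1650]
  300 → disc 2  [load 1400/1650]
  750 → disc 4 (new)  [load 750/1650]
  500 → disc 3  [load 1450/1650]
  350 → disc 4  [load 1100/1650]
  1300 → disc 5 (new)  [load 1300/1650]
  450 → disc 4  [load 1550/1650]
  500 → disc 6 (new)  [load 500/1650]
  750 → disc 6  [load 1250/1650]
  1450 → disc 7 (new)  [load 1450/1650]
7 discs opened.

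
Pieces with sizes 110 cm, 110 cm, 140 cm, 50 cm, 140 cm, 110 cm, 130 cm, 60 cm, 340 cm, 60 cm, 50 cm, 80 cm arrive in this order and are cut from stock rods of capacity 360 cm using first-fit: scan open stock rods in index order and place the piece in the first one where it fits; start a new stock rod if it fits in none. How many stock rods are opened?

4

  110 → stock rod 1 (new)  [load 110/360]
  110 → stock rod 1  [load 220/360]
  140 → stock rod 1  [load 360/360]
  50 → stock rod 2 (new)  [load 50/360]
  140 → stock rod 2  [load 190/360]
  110 → stock rod 2  [load 300/360]
  130 → stock rod 3 (new)  [load 130/360]
  60 → stock rod 2  [load 360/360]
  340 → stock rod 4 (new)  [load 340/360]
  60 → stock rod 3  [load 190/360]
  50 → stock rod 3  [load 240/360]
  80 → stock rod 3  [load 320/360]
4 stock rods opened.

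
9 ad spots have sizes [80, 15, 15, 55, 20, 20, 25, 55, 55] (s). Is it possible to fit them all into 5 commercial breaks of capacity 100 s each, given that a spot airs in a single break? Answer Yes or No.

A valid assignment using 4 commercial breaks:
  break 1: 80 + 20 = 100
  break 2: 55 + 25 + 20 = 100
  break 3: 55 + 15 + 15 = 85
  break 4: 55 = 55
That uses only 4 ≤ 5, so 5 commercial breaks are enough.

Yes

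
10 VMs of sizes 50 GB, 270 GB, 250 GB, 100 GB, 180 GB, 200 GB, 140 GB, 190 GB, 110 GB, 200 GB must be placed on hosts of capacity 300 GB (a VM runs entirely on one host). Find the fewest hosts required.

Total = 270 + 250 + 200 + 200 + 190 + 180 + 140 + 110 + 100 + 50 = 1690 GB.
Lower bound: ⌈1690/300⌉ = 6 hosts.
A packing using 7 hosts:
  host 1: 270 = 270
  host 2: 250 + 50 = 300
  host 3: 200 + 100 = 300
  host 4: 200 = 200
  host 5: 190 + 110 = 300
  host 6: 180 = 180
  host 7: 140 = 140
No arrangement into 6 hosts stays within capacity, so 7 is optimal.

7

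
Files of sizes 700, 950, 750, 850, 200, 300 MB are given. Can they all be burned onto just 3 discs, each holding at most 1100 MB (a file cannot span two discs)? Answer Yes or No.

Total = 3750 MB; ⌈3750/1100⌉ = 4.
At least 4 discs are required, but only 3 are allowed.

No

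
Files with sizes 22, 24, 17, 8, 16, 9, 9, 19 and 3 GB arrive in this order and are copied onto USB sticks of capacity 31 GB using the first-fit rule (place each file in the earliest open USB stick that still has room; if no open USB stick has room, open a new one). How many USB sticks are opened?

  22 → USB stick 1 (new)  [load 22/31]
  24 → USB stick 2 (new)  [load 24/31]
  17 → USB stick 3 (new)  [load 17/31]
  8 → USB stick 1  [load 30/31]
  16 → USB stick 4 (new)  [load 16/31]
  9 → USB stick 3  [load 26/31]
  9 → USB stick 4  [load 25/31]
  19 → USB stick 5 (new)  [load 19/31]
  3 → USB stick 2  [load 27/31]
5 USB sticks opened.

5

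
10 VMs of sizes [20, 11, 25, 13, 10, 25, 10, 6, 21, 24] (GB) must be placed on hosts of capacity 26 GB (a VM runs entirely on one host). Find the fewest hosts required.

7

Total = 25 + 25 + 24 + 21 + 20 + 13 + 11 + 10 + 10 + 6 = 165 GB.
Lower bound: ⌈165/26⌉ = 7 hosts.
A packing using 7 hosts:
  host 1: 25 = 25
  host 2: 25 = 25
  host 3: 24 = 24
  host 4: 21 = 21
  host 5: 20 + 6 = 26
  host 6: 13 + 11 = 24
  host 7: 10 + 10 = 20
This matches the lower bound, so 7 is optimal.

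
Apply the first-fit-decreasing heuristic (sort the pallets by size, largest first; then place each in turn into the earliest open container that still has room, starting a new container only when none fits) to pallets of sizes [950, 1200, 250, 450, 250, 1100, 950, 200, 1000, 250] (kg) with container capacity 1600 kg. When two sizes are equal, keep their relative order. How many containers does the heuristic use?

5

Sorted descending: 1200, 1100, 1000, 950, 950, 450, 250, 250, 250, 200.
  1200 → container 1 (new)  [load 1200/1600]
  1100 → container 2 (new)  [load 1100/1600]
  1000 → container 3 (new)  [load 1000/1600]
  950 → container 4 (new)  [load 950/1600]
  950 → container 5 (new)  [load 950/1600]
  450 → container 2  [load 1550/1600]
  250 → container 1  [load 1450/1600]
  250 → container 3  [load 1250/1600]
  250 → container 3  [load 1500/1600]
  200 → container 4  [load 1150/1600]
5 containers opened.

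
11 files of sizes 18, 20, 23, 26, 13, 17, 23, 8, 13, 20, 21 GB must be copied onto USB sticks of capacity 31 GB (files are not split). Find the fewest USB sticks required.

8

Total = 26 + 23 + 23 + 21 + 20 + 20 + 18 + 17 + 13 + 13 + 8 = 202 GB.
Lower bound: ⌈202/31⌉ = 7 USB sticks.
Also, 8 files each exceed 31/2 GB, and no two of those can share a USB stick, so at least 8 USB sticks are needed.
A packing using 8 USB sticks:
  USB stick 1: 26 = 26
  USB stick 2: 23 + 8 = 31
  USB stick 3: 23 = 23
  USB stick 4: 21 = 21
  USB stick 5: 20 = 20
  USB stick 6: 20 = 20
  USB stick 7: 18 + 13 = 31
  USB stick 8: 17 + 13 = 30
This matches the lower bound, so 8 is optimal.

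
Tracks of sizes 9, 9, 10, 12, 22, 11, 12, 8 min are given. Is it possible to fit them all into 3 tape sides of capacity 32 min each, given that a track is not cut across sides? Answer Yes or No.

Yes

A valid assignment using 3 tape sides:
  side 1: 22 + 10 = 32
  side 2: 12 + 12 + 8 = 32
  side 3: 11 + 9 + 9 = 29
Every load is within 32 min, so 3 tape sides suffice.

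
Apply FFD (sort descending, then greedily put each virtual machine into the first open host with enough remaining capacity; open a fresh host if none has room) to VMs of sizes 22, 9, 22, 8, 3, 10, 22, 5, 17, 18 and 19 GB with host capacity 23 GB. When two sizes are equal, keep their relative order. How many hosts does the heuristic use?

Sorted descending: 22, 22, 22, 19, 18, 17, 10, 9, 8, 5, 3.
  22 → host 1 (new)  [load 22/23]
  22 → host 2 (new)  [load 22/23]
  22 → host 3 (new)  [load 22/23]
  19 → host 4 (new)  [load 19/23]
  18 → host 5 (new)  [load 18/23]
  17 → host 6 (new)  [load 17/23]
  10 → host 7 (new)  [load 10/23]
  9 → host 7  [load 19/23]
  8 → host 8 (new)  [load 8/23]
  5 → host 5  [load 23/23]
  3 → host 4  [load 22/23]
8 hosts opened.

8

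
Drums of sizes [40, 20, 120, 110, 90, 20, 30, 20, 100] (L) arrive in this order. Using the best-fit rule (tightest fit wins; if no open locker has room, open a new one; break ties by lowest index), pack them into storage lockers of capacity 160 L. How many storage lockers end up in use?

4

  40 → locker 1 (new)  [load 40/160]
  20 → locker 1  [load 60/160]
  120 → locker 2 (new)  [load 120/160]
  110 → locker 3 (new)  [load 110/160]
  90 → locker 1  [load 150/160]
  20 → locker 2  [load 140/160]
  30 → locker 3  [load 140/160]
  20 → locker 2  [load 160/160]
  100 → locker 4 (new)  [load 100/160]
4 storage lockers opened.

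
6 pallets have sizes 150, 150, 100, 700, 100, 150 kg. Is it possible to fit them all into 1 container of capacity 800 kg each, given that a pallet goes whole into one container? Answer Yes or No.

Total = 1350 kg; ⌈1350/800⌉ = 2.
At least 2 containers are required, but only 1 is allowed.

No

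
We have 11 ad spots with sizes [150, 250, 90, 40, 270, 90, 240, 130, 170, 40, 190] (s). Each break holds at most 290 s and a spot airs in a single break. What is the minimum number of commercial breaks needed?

Total = 270 + 250 + 240 + 190 + 170 + 150 + 130 + 90 + 90 + 40 + 40 = 1660 s.
Lower bound: ⌈1660/290⌉ = 6 commercial breaks.
A packing using 6 commercial breaks:
  break 1: 270 = 270
  break 2: 250 + 40 = 290
  break 3: 240 + 40 = 280
  break 4: 190 + 90 = 280
  break 5: 170 + 90 = 260
  break 6: 150 + 130 = 280
This matches the lower bound, so 6 is optimal.

6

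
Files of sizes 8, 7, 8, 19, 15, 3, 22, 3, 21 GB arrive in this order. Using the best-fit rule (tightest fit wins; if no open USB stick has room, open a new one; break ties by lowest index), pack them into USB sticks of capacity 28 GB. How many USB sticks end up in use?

5

  8 → USB stick 1 (new)  [load 8/28]
  7 → USB stick 1  [load 15/28]
  8 → USB stick 1  [load 23/28]
  19 → USB stick 2 (new)  [load 19/28]
  15 → USB stick 3 (new)  [load 15/28]
  3 → USB stick 1  [load 26/28]
  22 → USB stick 4 (new)  [load 22/28]
  3 → USB stick 4  [load 25/28]
  21 → USB stick 5 (new)  [load 21/28]
5 USB sticks opened.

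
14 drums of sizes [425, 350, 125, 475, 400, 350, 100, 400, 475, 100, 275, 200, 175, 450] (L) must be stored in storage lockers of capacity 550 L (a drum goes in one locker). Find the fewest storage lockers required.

Total = 475 + 475 + 450 + 425 + 400 + 400 + 350 + 350 + 275 + 200 + 175 + 125 + 100 + 100 = 4300 L.
Lower bound: ⌈4300/550⌉ = 8 storage lockers.
A packing using 9 storage lockers:
  locker 1: 475 = 475
  locker 2: 475 = 475
  locker 3: 450 + 100 = 550
  locker 4: 425 + 125 = 550
  locker 5: 400 + 100 = 500
  locker 6: 400 = 400
  locker 7: 350 + 200 = 550
  locker 8: 350 + 175 = 525
  locker 9: 275 = 275
No arrangement into 8 storage lockers stays within capacity, so 9 is optimal.

9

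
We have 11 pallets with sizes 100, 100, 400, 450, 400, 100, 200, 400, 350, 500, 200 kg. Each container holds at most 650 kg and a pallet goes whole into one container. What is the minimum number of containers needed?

6

Total = 500 + 450 + 400 + 400 + 400 + 350 + 200 + 200 + 100 + 100 + 100 = 3200 kg.
Lower bound: ⌈3200/650⌉ = 5 containers.
Also, 6 pallets each exceed 325 kg, and no two of those can share a container, so at least 6 containers are needed.
A packing using 6 containers:
  container 1: 500 + 100 = 600
  container 2: 450 + 200 = 650
  container 3: 400 + 200 = 600
  container 4: 400 + 100 + 100 = 600
  container 5: 400 = 400
  container 6: 350 = 350
This matches the lower bound, so 6 is optimal.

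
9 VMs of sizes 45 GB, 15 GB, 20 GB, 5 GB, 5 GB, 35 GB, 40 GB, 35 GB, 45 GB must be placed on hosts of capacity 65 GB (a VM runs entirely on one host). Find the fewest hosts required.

5

Total = 45 + 45 + 40 + 35 + 35 + 20 + 15 + 5 + 5 = 245 GB.
Lower bound: ⌈245/65⌉ = 4 hosts.
Also, 5 VMs each exceed 65/2 GB, and no two of those can share a host, so at least 5 hosts are needed.
A packing using 5 hosts:
  host 1: 45 + 20 = 65
  host 2: 45 + 15 + 5 = 65
  host 3: 40 + 5 = 45
  host 4: 35 = 35
  host 5: 35 = 35
This matches the lower bound, so 5 is optimal.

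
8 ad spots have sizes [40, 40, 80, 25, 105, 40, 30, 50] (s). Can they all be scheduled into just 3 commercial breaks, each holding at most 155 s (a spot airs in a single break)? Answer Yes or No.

Yes

A valid assignment using 3 commercial breaks:
  break 1: 105 + 50 = 155
  break 2: 80 + 40 + 30 = 150
  break 3: 40 + 40 + 25 = 105
Every load is within 155 s, so 3 commercial breaks suffice.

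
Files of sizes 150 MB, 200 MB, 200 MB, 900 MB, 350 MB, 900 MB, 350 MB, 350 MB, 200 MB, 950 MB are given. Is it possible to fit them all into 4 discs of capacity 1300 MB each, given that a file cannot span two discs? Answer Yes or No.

Yes

A valid assignment using 4 discs:
  disc 1: 950 + 350 = 1300
  disc 2: 900 + 350 = 1250
  disc 3: 900 + 350 = 1250
  disc 4: 200 + 200 + 200 + 150 = 750
Every load is within 1300 MB, so 4 discs suffice.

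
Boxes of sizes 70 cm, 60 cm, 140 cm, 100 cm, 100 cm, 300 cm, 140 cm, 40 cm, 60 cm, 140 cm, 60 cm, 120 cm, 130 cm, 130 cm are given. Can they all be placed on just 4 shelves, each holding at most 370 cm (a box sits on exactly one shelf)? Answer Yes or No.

Total = 1590 cm; ⌈1590/370⌉ = 5.
At least 5 shelves are required, but only 4 are allowed.

No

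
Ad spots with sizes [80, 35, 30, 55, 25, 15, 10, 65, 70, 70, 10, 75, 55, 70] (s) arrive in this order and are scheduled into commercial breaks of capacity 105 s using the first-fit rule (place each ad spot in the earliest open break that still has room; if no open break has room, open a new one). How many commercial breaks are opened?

  80 → break 1 (new)  [load 80/105]
  35 → break 2 (new)  [load 35/105]
  30 → break 2  [load 65/105]
  55 → break 3 (new)  [load 55/105]
  25 → break 1  [load 105/105]
  15 → break 2  [load 80/105]
  10 → break 2  [load 90/105]
  65 → break 4 (new)  [load 65/105]
  70 → break 5 (new)  [load 70/105]
  70 → break 6 (new)  [load 70/105]
  10 → break 2  [load 100/105]
  75 → break 7 (new)  [load 75/105]
  55 → break 8 (new)  [load 55/105]
  70 → break 9 (new)  [load 70/105]
9 commercial breaks opened.

9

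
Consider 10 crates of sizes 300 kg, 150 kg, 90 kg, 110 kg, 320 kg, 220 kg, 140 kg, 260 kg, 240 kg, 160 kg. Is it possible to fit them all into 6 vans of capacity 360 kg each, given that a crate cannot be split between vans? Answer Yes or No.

Yes

A valid assignment using 6 vans:
  van 1: 320 = 320
  van 2: 300 = 300
  van 3: 260 + 90 = 350
  van 4: 240 + 110 = 350
  van 5: 220 + 140 = 360
  van 6: 160 + 150 = 310
Every load is within 360 kg, so 6 vans suffice.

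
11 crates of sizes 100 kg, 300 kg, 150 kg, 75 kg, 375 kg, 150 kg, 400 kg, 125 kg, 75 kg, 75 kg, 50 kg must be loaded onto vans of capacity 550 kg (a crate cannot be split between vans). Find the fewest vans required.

Total = 400 + 375 + 300 + 150 + 150 + 125 + 100 + 75 + 75 + 75 + 50 = 1875 kg.
Lower bound: ⌈1875/550⌉ = 4 vans.
A packing using 4 vans:
  van 1: 400 + 150 = 550
  van 2: 375 + 150 = 525
  van 3: 300 + 125 + 100 = 525
  van 4: 75 + 75 + 75 + 50 = 275
This matches the lower bound, so 4 is optimal.

4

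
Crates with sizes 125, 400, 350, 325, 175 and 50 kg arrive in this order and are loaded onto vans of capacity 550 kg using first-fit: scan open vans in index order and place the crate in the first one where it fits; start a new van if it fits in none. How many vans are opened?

3

  125 → van 1 (new)  [load 125/550]
  400 → van 1  [load 525/550]
  350 → van 2 (new)  [load 350/550]
  325 → van 3 (new)  [load 325/550]
  175 → van 2  [load 525/550]
  50 → van 3  [load 375/550]
3 vans opened.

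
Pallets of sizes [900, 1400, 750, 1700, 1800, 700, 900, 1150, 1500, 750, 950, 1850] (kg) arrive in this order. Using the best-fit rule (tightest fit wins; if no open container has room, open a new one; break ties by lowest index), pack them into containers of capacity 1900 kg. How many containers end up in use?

9

  900 → container 1 (new)  [load 900/1900]
  1400 → container 2 (new)  [load 1400/1900]
  750 → container 1  [load 1650/1900]
  1700 → container 3 (new)  [load 1700/1900]
  1800 → container 4 (new)  [load 1800/1900]
  700 → container 5 (new)  [load 700/1900]
  900 → container 5  [load 1600/1900]
  1150 → container 6 (new)  [load 1150/1900]
  1500 → container 7 (new)  [load 1500/1900]
  750 → container 6  [load 1900/1900]
  950 → container 8 (new)  [load 950/1900]
  1850 → container 9 (new)  [load 1850/1900]
9 containers opened.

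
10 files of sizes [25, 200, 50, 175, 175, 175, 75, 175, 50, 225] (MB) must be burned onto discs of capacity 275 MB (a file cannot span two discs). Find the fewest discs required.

Total = 225 + 200 + 175 + 175 + 175 + 175 + 75 + 50 + 50 + 25 = 1325 MB.
Lower bound: ⌈1325/275⌉ = 5 discs.
Also, 6 files each exceed 275/2 MB, and no two of those can share a disc, so at least 6 discs are needed.
A packing using 6 discs:
  disc 1: 225 + 50 = 275
  disc 2: 200 + 75 = 275
  disc 3: 175 + 50 + 25 = 250
  disc 4: 175 = 175
  disc 5: 175 = 175
  disc 6: 175 = 175
This matches the lower bound, so 6 is optimal.

6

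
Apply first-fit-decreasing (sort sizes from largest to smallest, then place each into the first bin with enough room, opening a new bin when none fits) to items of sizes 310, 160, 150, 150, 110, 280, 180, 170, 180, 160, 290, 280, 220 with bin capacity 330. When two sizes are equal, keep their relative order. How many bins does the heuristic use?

Sorted descending: 310, 290, 280, 280, 220, 180, 180, 170, 160, 160, 150, 150, 110.
  310 → bin 1 (new)  [load 310/330]
  290 → bin 2 (new)  [load 290/330]
  280 → bin 3 (new)  [load 280/330]
  280 → bin 4 (new)  [load 280/330]
  220 → bin 5 (new)  [load 220/330]
  180 → bin 6 (new)  [load 180/330]
  180 → bin 7 (new)  [load 180/330]
  170 → bin 8 (new)  [load 170/330]
  160 → bin 8  [load 330/330]
  160 → bin 9 (new)  [load 160/330]
  150 → bin 6  [load 330/330]
  150 → bin 7  [load 330/330]
  110 → bin 5  [load 330/330]
9 bins opened.

9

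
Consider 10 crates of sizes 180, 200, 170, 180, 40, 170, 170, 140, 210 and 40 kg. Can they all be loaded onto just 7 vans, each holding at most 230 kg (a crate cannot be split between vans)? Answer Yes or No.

Total = 1500 kg; ⌈1500/230⌉ = 7.
8 crates each exceed half the capacity and cannot share a van, forcing at least 8 vans.
At least 8 vans are required, but only 7 are allowed.

No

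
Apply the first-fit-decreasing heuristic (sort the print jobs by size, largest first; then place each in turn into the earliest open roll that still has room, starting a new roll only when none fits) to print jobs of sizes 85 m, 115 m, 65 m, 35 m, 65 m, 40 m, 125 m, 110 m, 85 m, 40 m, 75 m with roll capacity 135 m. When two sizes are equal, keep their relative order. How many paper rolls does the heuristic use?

7

Sorted descending: 125, 115, 110, 85, 85, 75, 65, 65, 40, 40, 35.
  125 → roll 1 (new)  [load 125/135]
  115 → roll 2 (new)  [load 115/135]
  110 → roll 3 (new)  [load 110/135]
  85 → roll 4 (new)  [load 85/135]
  85 → roll 5 (new)  [load 85/135]
  75 → roll 6 (new)  [load 75/135]
  65 → roll 7 (new)  [load 65/135]
  65 → roll 7  [load 130/135]
  40 → roll 4  [load 125/135]
  40 → roll 5  [load 125/135]
  35 → roll 6  [load 110/135]
7 paper rolls opened.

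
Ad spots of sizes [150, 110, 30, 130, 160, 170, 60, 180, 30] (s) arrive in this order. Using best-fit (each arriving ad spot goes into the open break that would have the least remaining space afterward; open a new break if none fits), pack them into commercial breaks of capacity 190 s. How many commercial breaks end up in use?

  150 → break 1 (new)  [load 150/190]
  110 → break 2 (new)  [load 110/190]
  30 → break 1  [load 180/190]
  130 → break 3 (new)  [load 130/190]
  160 → break 4 (new)  [load 160/190]
  170 → break 5 (new)  [load 170/190]
  60 → break 3  [load 190/190]
  180 → break 6 (new)  [load 180/190]
  30 → break 4  [load 190/190]
6 commercial breaks opened.

6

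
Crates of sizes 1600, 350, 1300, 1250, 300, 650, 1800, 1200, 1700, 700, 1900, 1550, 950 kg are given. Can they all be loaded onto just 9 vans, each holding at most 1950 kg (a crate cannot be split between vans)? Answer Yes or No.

A valid assignment using 9 vans:
  van 1: 1900 = 1900
  van 2: 1800 = 1800
  van 3: 1700 = 1700
  van 4: 1600 + 350 = 1950
  van 5: 1550 + 300 = 1850
  van 6: 1300 + 650 = 1950
  van 7: 1250 + 700 = 1950
  van 8: 1200 = 1200
  van 9: 950 = 950
Every load is within 1950 kg, so 9 vans suffice.

Yes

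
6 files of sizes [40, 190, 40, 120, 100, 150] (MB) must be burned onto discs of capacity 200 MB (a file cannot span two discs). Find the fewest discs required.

4

Total = 190 + 150 + 120 + 100 + 40 + 40 = 640 MB.
Lower bound: ⌈640/200⌉ = 4 discs.
A packing using 4 discs:
  disc 1: 190 = 190
  disc 2: 150 + 40 = 190
  disc 3: 120 + 40 = 160
  disc 4: 100 = 100
This matches the lower bound, so 4 is optimal.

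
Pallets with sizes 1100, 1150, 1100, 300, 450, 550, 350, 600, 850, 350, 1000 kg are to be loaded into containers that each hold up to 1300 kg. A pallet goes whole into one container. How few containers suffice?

7

Total = 1150 + 1100 + 1100 + 1000 + 850 + 600 + 550 + 450 + 350 + 350 + 300 = 7800 kg.
Lower bound: ⌈7800/1300⌉ = 6 containers.
A packing using 7 containers:
  container 1: 1150 = 1150
  container 2: 1100 = 1100
  container 3: 1100 = 1100
  container 4: 1000 + 300 = 1300
  container 5: 850 + 450 = 1300
  container 6: 600 + 550 = 1150
  container 7: 350 + 350 = 700
No arrangement into 6 containers stays within capacity, so 7 is optimal.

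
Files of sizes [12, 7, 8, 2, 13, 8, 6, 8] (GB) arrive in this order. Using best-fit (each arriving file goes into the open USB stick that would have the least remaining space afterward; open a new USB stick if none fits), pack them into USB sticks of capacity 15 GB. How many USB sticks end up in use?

5

  12 → USB stick 1 (new)  [load 12/15]
  7 → USB stick 2 (new)  [load 7/15]
  8 → USB stick 2  [load 15/15]
  2 → USB stick 1  [load 14/15]
  13 → USB stick 3 (new)  [load 13/15]
  8 → USB stick 4 (new)  [load 8/15]
  6 → USB stick 4  [load 14/15]
  8 → USB stick 5 (new)  [load 8/15]
5 USB sticks opened.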